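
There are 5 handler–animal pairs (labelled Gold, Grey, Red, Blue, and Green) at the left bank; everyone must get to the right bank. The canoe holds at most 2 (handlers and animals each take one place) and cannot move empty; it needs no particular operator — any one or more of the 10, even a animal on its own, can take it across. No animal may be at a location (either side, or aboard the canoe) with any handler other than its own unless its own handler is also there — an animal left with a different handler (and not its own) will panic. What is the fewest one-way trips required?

impossible

Following every safe sequence of crossings from the start, the most of the 10 that can be at the right bank as the canoe arrives there on crossings 1, 3, 5, 7 is 2, 3, 4, 5 respectively; the best ever achieved is 5 of 10.
From crossing 9 on, no configuration arises that was not already reachable earlier: only 82 distinct safe configurations (who is on which side, and where the canoe is) can ever be reached, none of them has everyone across, and every continuation just revisits them. So no valid plan exists.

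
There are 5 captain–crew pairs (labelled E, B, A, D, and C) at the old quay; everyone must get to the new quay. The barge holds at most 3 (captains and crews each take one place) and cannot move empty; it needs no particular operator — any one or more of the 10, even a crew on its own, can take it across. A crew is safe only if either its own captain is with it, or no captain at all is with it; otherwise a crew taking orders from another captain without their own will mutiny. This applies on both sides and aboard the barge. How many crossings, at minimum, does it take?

11

Counting alone: each trip to the new quay takes at most 3 across and each return brings at least 1 back, so after t trips out (and t−1 returns) at most 3t − (t−1) of the 10 are across; that first reaches 10 at t = 5, so at least 9 crossings are needed.
The safety rule pushes this higher. Following every safe sequence of crossings, the most of the 10 that can be at the new quay as the barge arrives there on crossing 9 is 9 — never all 10.
So no plan with fewer than 11 crossings exists, and this one achieves 11:
1. captain E and crew E cross → the new quay.
2. captain E crosses ← the old quay.
3. crew A, crew B, and crew D cross → the new quay.
4. crew E crosses ← the old quay.
5. captain A, captain B, and captain D cross → the new quay.
6. captain B and crew B cross ← the old quay.
7. captain B, captain C, and captain E cross → the new quay.
8. crew A crosses ← the old quay.
9. crew B and crew E cross → the new quay.
10. crew E crosses ← the old quay.
11. crew A, crew C, and crew E cross → the new quay.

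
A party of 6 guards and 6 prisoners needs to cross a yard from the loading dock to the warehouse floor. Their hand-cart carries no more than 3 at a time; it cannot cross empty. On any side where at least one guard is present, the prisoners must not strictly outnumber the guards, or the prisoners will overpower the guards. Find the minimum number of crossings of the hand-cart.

Following every safe sequence of crossings from the start, the most of the 12 that can be at the warehouse floor as the hand-cart arrives there on crossings 1, 3, 5 is 3, 5, 6 respectively; the best ever achieved is 6 of 12.
From crossing 7 on, no configuration arises that was not already reachable earlier: only 17 distinct safe configurations (who is on which side, and where the hand-cart is) can ever be reached, none of them has everyone across, and every continuation just revisits them. They are: 0 guards + 0 prisoners across (hand-cart back at the start); 0 guards + 1 prisoner across (hand-cart there); 0 guards + 1 prisoner across (hand-cart back at the start); 0 guards + 2 prisoners across (hand-cart there); 0 guards + 2 prisoners across (hand-cart back at the start); 0 guards + 3 prisoners across (hand-cart there); 0 guards + 3 prisoners across (hand-cart back at the start); 0 guards + 4 prisoners across (hand-cart there); 0 guards + 4 prisoners across (hand-cart back at the start); 0 guards + 5 prisoners across (hand-cart there); 0 guards + 5 prisoners across (hand-cart back at the start); 0 guards + 6 prisoners across (hand-cart there); 1 guard + 1 prisoner across (hand-cart there); 1 guard + 1 prisoner across (hand-cart back at the start); 2 guards + 2 prisoners across (hand-cart there); 2 guards + 2 prisoners across (hand-cart back at the start); 3 guards + 3 prisoners across (hand-cart there). So no valid plan exists.

impossible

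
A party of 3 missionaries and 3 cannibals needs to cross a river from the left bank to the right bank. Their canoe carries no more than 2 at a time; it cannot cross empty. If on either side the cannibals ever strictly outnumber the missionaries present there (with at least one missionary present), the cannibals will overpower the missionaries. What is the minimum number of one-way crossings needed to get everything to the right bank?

Counting alone: each trip to the right bank takes at most 2 across and each return brings at least 1 back, so after t trips out (and t−1 returns) at most 2t − (t−1) of the 6 are across; that first reaches 6 at t = 5, so at least 9 crossings are needed.
The safety rule pushes this higher. Following every safe sequence of crossings, the most of the 6 that can be at the right bank as the canoe arrives there on crossing 9 is 5 — never all 6.
So no plan with fewer than 11 crossings exists, and this one achieves 11:
1. 2 cannibals → the right bank.  (the left bank: 3M 1C; the right bank: 0M 2C)
2. 1 cannibal ← the left bank.  (the left bank: 3M 2C; the right bank: 0M 1C)
3. 2 cannibals → the right bank.  (the left bank: 3M 0C; the right bank: 0M 3C)
4. 1 cannibal ← the left bank.  (the left bank: 3M 1C; the right bank: 0M 2C)
5. 2 missionaries → the right bank.  (the left bank: 1M 1C; the right bank: 2M 2C)
6. 1 missionary and 1 cannibal ← the left bank.  (the left bank: 2M 2C; the right bank: 1M 1C)
7. 2 missionaries → the right bank.  (the left bank: 0M 2C; the right bank: 3M 1C)
8. 1 cannibal ← the left bank.  (the left bank: 0M 3C; the right bank: 3M 0C)
9. 2 cannibals → the right bank.  (the left bank: 0M 1C; the right bank: 3M 2C)
10. 1 cannibal ← the left bank.  (the left bank: 0M 2C; the right bank: 3M 1C)
11. 2 cannibals → the right bank.  (the left bank: 0M 0C; the right bank: 3M 3C)

11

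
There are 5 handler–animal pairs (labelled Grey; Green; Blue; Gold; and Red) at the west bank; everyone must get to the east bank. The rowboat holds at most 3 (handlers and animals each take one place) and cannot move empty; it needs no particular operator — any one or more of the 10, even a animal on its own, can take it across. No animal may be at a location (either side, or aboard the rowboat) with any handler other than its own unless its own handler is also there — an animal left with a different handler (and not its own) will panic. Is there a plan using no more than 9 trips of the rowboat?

No

Counting alone: each trip to the east bank takes at most 3 across and each return brings at least 1 back, so after t trips out (and t−1 returns) at most 3t − (t−1) of the 10 are across; that first reaches 10 at t = 5, so at least 9 crossings are needed.
The safety rule pushes this higher. Following every safe sequence of crossings, the most of the 10 that can be at the east bank as the rowboat arrives there on crossing 9 is 9 — never all 10.
So the move cannot be finished within 9 crossings. (The shortest complete plan takes 11:)
1. animal Grey and handler Grey cross → the east bank.
2. handler Grey crosses ← the west bank.
3. animal Blue, animal Gold, and animal Green cross → the east bank.
4. animal Grey crosses ← the west bank.
5. handler Blue, handler Gold, and handler Green cross → the east bank.
6. animal Green and handler Green cross ← the west bank.
7. handler Green, handler Grey, and handler Red cross → the east bank.
8. animal Blue crosses ← the west bank.
9. animal Green and animal Grey cross → the east bank.
10. animal Grey crosses ← the west bank.
11. animal Blue, animal Grey, and animal Red cross → the east bank.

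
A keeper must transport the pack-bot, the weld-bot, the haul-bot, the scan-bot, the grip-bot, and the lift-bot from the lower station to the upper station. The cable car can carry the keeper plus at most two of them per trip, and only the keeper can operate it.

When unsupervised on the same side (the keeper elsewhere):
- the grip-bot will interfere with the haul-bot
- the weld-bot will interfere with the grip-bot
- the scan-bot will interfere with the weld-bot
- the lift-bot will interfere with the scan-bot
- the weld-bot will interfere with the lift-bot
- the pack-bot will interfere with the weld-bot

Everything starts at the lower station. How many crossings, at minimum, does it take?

impossible

Whatever the first load, the items left behind include a forbidden pair without the keeper. No opening move is safe, so no plan exists.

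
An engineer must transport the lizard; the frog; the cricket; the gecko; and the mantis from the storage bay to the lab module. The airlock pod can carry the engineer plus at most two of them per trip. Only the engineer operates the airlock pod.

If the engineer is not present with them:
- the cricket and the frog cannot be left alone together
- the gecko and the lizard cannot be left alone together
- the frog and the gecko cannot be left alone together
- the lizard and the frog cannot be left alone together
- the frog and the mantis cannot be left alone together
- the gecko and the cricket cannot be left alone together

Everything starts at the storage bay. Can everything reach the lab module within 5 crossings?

Counting alone: the engineer can take at most 2 across per trip to the lab module, so moving all 5 needs at least 3 loaded trips out, with a return between consecutive ones — at least 5 crossings.
The safety rule pushes this higher. Following every safe sequence of crossings, the most of the 5 that can be at the lab module as the airlock pod arrives there on crossing 5 is 4 — never all 5.
So the move cannot be finished within 5 crossings. (The shortest complete plan takes 7:)
1. Engineer goes to the lab module with the frog and the gecko.  [the storage bay: the cricket, the lizard, the mantis | the lab module: the frog, the gecko]
2. Engineer goes back to the storage bay with the frog.  [the storage bay: the cricket, the frog, the lizard, the mantis | the lab module: the gecko]
3. Engineer goes to the lab module with the frog and the mantis.  [the storage bay: the cricket, the lizard | the lab module: the frog, the gecko, the mantis]
4. Engineer goes back to the storage bay with the frog.  [the storage bay: the cricket, the frog, the lizard | the lab module: the gecko, the mantis]
5. Engineer goes to the lab module with the cricket and the lizard.  [the storage bay: the frog | the lab module: the cricket, the gecko, the lizard, the mantis]
6. Engineer goes back to the storage bay with the gecko.  [the storage bay: the frog, the gecko | the lab module: the cricket, the lizard, the mantis]
7. Engineer goes to the lab module with the frog and the gecko.  [the storage bay: — | the lab module: the cricket, the frog, the gecko, the lizard, the mantis]

No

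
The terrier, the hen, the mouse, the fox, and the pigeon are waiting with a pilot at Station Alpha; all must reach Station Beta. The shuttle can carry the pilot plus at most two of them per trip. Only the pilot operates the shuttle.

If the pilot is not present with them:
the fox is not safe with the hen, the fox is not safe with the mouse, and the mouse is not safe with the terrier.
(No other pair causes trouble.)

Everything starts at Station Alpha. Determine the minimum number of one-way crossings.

5

Counting alone: the pilot can take at most 2 across per trip to Station Beta, so moving all 5 needs at least 3 loaded trips out, with a return between consecutive ones — at least 5 crossings.
The plan below uses exactly 5 crossings, so it is optimal:
1. Pilot goes to Station Beta with the fox and the terrier.
2. Pilot goes back to Station Alpha alone.
3. Pilot goes to Station Beta with the pigeon.
4. Pilot goes back to Station Alpha alone.
5. Pilot goes to Station Beta with the hen and the mouse.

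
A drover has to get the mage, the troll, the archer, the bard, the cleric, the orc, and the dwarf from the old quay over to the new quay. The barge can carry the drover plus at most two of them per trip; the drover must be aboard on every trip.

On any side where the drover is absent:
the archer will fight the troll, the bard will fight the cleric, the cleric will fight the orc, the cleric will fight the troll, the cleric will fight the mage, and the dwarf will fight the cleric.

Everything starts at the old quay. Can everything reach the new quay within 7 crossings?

Counting alone: the drover can take at most 2 across per trip to the new quay, so moving all 7 needs at least 4 loaded trips out, with a return between consecutive ones — at least 7 crossings.
The safety rule pushes this higher. Following every safe sequence of crossings, the most of the 7 that can be at the new quay as the barge arrives there on crossing 7 is 6 — never all 7.
So the move cannot be finished within 7 crossings. (The shortest complete plan takes 9:)
1. Drover goes to the new quay with the cleric and the troll.
2. Drover goes back to the old quay with the troll.
3. Drover goes to the new quay with the mage and the troll.
4. Drover goes back to the old quay with the cleric.
5. Drover goes to the new quay with the bard and the cleric.
6. Drover goes back to the old quay with the cleric.
7. Drover goes to the new quay with the dwarf and the orc.
8. Drover goes back to the old quay alone.
9. Drover goes to the new quay with the archer and the cleric.

No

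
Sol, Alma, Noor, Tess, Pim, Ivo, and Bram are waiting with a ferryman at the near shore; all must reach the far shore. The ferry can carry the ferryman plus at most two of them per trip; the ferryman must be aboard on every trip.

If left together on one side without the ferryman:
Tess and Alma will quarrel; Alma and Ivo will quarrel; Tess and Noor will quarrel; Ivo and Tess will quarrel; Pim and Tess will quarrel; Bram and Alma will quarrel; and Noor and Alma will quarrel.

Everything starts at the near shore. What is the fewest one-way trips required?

11

Counting alone: the ferryman can take at most 2 across per trip to the far shore, so moving all 7 needs at least 4 loaded trips out, with a return between consecutive ones — at least 7 crossings.
The safety rule pushes this higher. Following every safe sequence of crossings, the most of the 7 that can be at the far shore as the ferry arrives there on crossings 7, 9 is 5, 6 respectively — never all 7.
So no plan with fewer than 11 crossings exists, and this one achieves 11:
1. Ferryman goes to the far shore with Alma and Tess.  [the near shore: Bram, Ivo, Noor, Pim, Sol | the far shore: Alma, Tess]
2. Ferryman goes back to the near shore with Alma.  [the near shore: Alma, Bram, Ivo, Noor, Pim, Sol | the far shore: Tess]
3. Ferryman goes to the far shore with Alma and Sol.  [the near shore: Bram, Ivo, Noor, Pim | the far shore: Alma, Sol, Tess]
4. Ferryman goes back to the near shore with Alma.  [the near shore: Alma, Bram, Ivo, Noor, Pim | the far shore: Sol, Tess]
5. Ferryman goes to the far shore with Alma and Pim.  [the near shore: Bram, Ivo, Noor | the far shore: Alma, Pim, Sol, Tess]
6. Ferryman goes back to the near shore with Tess.  [the near shore: Bram, Ivo, Noor, Tess | the far shore: Alma, Pim, Sol]
7. Ferryman goes to the far shore with Ivo and Noor.  [the near shore: Bram, Tess | the far shore: Alma, Ivo, Noor, Pim, Sol]
8. Ferryman goes back to the near shore with Alma.  [the near shore: Alma, Bram, Tess | the far shore: Ivo, Noor, Pim, Sol]
9. Ferryman goes to the far shore with Alma and Bram.  [the near shore: Tess | the far shore: Alma, Bram, Ivo, Noor, Pim, Sol]
10. Ferryman goes back to the near shore with Alma.  [the near shore: Alma, Tess | the far shore: Bram, Ivo, Noor, Pim, Sol]
11. Ferryman goes to the far shore with Alma and Tess.  [the near shore: — | the far shore: Alma, Bram, Ivo, Noor, Pim, Sol, Tess]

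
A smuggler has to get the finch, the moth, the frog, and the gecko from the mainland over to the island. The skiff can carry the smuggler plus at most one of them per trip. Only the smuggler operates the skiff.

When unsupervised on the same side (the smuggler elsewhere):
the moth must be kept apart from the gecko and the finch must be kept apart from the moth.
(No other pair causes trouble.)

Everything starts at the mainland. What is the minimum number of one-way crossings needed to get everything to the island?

Counting alone: the smuggler can take at most 1 across per trip to the island, so moving all 4 needs at least 4 loaded trips out, with a return between consecutive ones — at least 7 crossings.
The safety rule pushes this higher. Following every safe sequence of crossings, the most of the 4 that can be at the island as the skiff arrives there on crossing 7 is 3 — never all 4.
So no plan with fewer than 9 crossings exists, and this one achieves 9:
1. Smuggler goes to the island with the moth.
2. Smuggler goes back to the mainland alone.
3. Smuggler goes to the island with the finch.
4. Smuggler goes back to the mainland with the moth.
5. Smuggler goes to the island with the gecko.
6. Smuggler goes back to the mainland alone.
7. Smuggler goes to the island with the frog.
8. Smuggler goes back to the mainland alone.
9. Smuggler goes to the island with the moth.

9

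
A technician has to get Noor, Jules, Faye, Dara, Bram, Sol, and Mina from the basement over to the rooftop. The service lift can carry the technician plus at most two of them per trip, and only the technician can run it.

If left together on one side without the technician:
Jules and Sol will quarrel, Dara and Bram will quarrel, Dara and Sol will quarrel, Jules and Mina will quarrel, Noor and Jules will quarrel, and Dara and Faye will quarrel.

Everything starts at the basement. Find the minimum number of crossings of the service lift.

9

Counting alone: the technician can take at most 2 across per trip to the rooftop, so moving all 7 needs at least 4 loaded trips out, with a return between consecutive ones — at least 7 crossings.
The safety rule pushes this higher. Following every safe sequence of crossings, the most of the 7 that can be at the rooftop as the service lift arrives there on crossing 7 is 6 — never all 7.
So no plan with fewer than 9 crossings exists, and this one achieves 9:
1. Technician goes to the rooftop with Dara and Jules.
2. Technician goes back to the basement alone.
3. Technician goes to the rooftop with Noor.
4. Technician goes back to the basement with Jules.
5. Technician goes to the rooftop with Mina and Sol.
6. Technician goes back to the basement with Dara.
7. Technician goes to the rooftop with Bram and Faye.
8. Technician goes back to the basement alone.
9. Technician goes to the rooftop with Dara and Jules.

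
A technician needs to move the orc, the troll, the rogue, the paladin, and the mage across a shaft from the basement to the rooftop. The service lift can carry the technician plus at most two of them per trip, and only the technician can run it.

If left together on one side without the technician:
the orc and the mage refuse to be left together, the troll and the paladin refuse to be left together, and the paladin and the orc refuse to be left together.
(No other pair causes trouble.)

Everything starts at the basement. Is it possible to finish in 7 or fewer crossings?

Yes — this plan uses 5 crossings (≤ 7):
1. Technician goes to the rooftop with the orc and the troll.  [the basement: the mage, the paladin, the rogue | the rooftop: the orc, the troll]
2. Technician goes back to the basement alone.  [the basement: the mage, the paladin, the rogue | the rooftop: the orc, the troll]
3. Technician goes to the rooftop with the rogue.  [the basement: the mage, the paladin | the rooftop: the orc, the rogue, the troll]
4. Technician goes back to the basement alone.  [the basement: the mage, the paladin | the rooftop: the orc, the rogue, the troll]
5. Technician goes to the rooftop with the mage and the paladin.  [the basement: — | the rooftop: the mage, the orc, the paladin, the rogue, the troll]

Yes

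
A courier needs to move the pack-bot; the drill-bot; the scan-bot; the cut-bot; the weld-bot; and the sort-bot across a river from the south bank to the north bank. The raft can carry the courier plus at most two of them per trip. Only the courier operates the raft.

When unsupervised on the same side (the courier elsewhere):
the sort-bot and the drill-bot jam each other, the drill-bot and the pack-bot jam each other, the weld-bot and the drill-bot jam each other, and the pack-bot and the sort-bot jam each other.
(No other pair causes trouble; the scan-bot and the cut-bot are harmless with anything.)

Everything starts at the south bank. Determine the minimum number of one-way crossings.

Counting alone: the courier can take at most 2 across per trip to the north bank, so moving all 6 needs at least 3 loaded trips out, with a return between consecutive ones — at least 5 crossings.
The safety rule pushes this higher. Following every safe sequence of crossings, the most of the 6 that can be at the north bank as the raft arrives there on crossings 5, 7 is 4, 5 respectively — never all 6.
So no plan with fewer than 9 crossings exists, and this one achieves 9:
1. Courier goes to the north bank with the drill-bot and the pack-bot.  [the south bank: the cut-bot, the scan-bot, the sort-bot, the weld-bot | the north bank: the drill-bot, the pack-bot]
2. Courier goes back to the south bank with the pack-bot.  [the south bank: the cut-bot, the pack-bot, the scan-bot, the sort-bot, the weld-bot | the north bank: the drill-bot]
3. Courier goes to the north bank with the pack-bot and the scan-bot.  [the south bank: the cut-bot, the sort-bot, the weld-bot | the north bank: the drill-bot, the pack-bot, the scan-bot]
4. Courier goes back to the south bank with the pack-bot.  [the south bank: the cut-bot, the pack-bot, the sort-bot, the weld-bot | the north bank: the drill-bot, the scan-bot]
5. Courier goes to the north bank with the cut-bot and the pack-bot.  [the south bank: the sort-bot, the weld-bot | the north bank: the cut-bot, the drill-bot, the pack-bot, the scan-bot]
6. Courier goes back to the south bank with the pack-bot.  [the south bank: the pack-bot, the sort-bot, the weld-bot | the north bank: the cut-bot, the drill-bot, the scan-bot]
7. Courier goes to the north bank with the pack-bot and the weld-bot.  [the south bank: the sort-bot | the north bank: the cut-bot, the drill-bot, the pack-bot, the scan-bot, the weld-bot]
8. Courier goes back to the south bank with the drill-bot.  [the south bank: the drill-bot, the sort-bot | the north bank: the cut-bot, the pack-bot, the scan-bot, the weld-bot]
9. Courier goes to the north bank with the drill-bot and the sort-bot.  [the south bank: — | the north bank: the cut-bot, the drill-bot, the pack-bot, the scan-bot, the sort-bot, the weld-bot]

9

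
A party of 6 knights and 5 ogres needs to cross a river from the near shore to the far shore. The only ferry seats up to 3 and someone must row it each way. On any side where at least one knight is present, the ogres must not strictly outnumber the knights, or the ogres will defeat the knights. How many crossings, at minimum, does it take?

9

Counting alone: each trip to the far shore takes at most 3 across and each return brings at least 1 back, so after t trips out (and t−1 returns) at most 3t − (t−1) of the 11 are across; that first reaches 11 at t = 5, so at least 9 crossings are needed.
The plan below uses exactly 9 crossings, so it is optimal:
1. 3 ogres → the far shore.  (the near shore: 6K 2O; the far shore: 0K 3O)
2. 1 ogre ← the near shore.  (the near shore: 6K 3O; the far shore: 0K 2O)
3. 3 knights → the far shore.  (the near shore: 3K 3O; the far shore: 3K 2O)
4. 1 knight ← the near shore.  (the near shore: 4K 3O; the far shore: 2K 2O)
5. 2 knights and 1 ogre → the far shore.  (the near shore: 2K 2O; the far shore: 4K 3O)
6. 1 knight ← the near shore.  (the near shore: 3K 2O; the far shore: 3K 3O)
7. 2 knights and 1 ogre → the far shore.  (the near shore: 1K 1O; the far shore: 5K 4O)
8. 1 knight ← the near shore.  (the near shore: 2K 1O; the far shore: 4K 4O)
9. 2 knights and 1 ogre → the far shore.  (the near shore: 0K 0O; the far shore: 6K 5O)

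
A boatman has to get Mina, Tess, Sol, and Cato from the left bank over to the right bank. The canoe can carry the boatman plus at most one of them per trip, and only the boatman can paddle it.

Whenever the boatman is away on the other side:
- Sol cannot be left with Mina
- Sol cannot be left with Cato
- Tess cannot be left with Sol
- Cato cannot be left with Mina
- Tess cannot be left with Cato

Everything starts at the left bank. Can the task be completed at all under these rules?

No

Whatever the first load, the items left behind include a forbidden pair without the boatman. No opening move is safe, so no plan exists.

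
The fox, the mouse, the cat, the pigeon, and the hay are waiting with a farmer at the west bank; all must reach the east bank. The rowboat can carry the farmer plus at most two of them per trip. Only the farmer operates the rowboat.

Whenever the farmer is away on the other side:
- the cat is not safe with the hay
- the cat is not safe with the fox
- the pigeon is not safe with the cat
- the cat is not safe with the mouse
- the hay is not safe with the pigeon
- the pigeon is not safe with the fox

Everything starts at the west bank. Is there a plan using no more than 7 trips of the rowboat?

Yes

Yes — this plan uses 7 crossings (≤ 7):
1. Farmer goes to the east bank with the cat and the pigeon.
2. Farmer goes back to the west bank with the cat.
3. Farmer goes to the east bank with the cat and the mouse.
4. Farmer goes back to the west bank with the cat.
5. Farmer goes to the east bank with the fox and the hay.
6. Farmer goes back to the west bank with the pigeon.
7. Farmer goes to the east bank with the cat and the pigeon.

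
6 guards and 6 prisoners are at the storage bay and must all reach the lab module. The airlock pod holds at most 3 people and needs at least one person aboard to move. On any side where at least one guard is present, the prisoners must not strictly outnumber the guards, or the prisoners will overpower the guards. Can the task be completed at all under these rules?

No

Following every safe sequence of crossings from the start, the most of the 12 that can be at the lab module as the airlock pod arrives there on crossings 1, 3, 5 is 3, 5, 6 respectively; the best ever achieved is 6 of 12.
From crossing 7 on, no configuration arises that was not already reachable earlier: only 17 distinct safe configurations (who is on which side, and where the airlock pod is) can ever be reached, none of them has everyone across, and every continuation just revisits them. They are: 0 guards + 0 prisoners across (airlock pod back at the start); 0 guards + 1 prisoner across (airlock pod there); 0 guards + 1 prisoner across (airlock pod back at the start); 0 guards + 2 prisoners across (airlock pod there); 0 guards + 2 prisoners across (airlock pod back at the start); 0 guards + 3 prisoners across (airlock pod there); 0 guards + 3 prisoners across (airlock pod back at the start); 0 guards + 4 prisoners across (airlock pod there); 0 guards + 4 prisoners across (airlock pod back at the start); 0 guards + 5 prisoners across (airlock pod there); 0 guards + 5 prisoners across (airlock pod back at the start); 0 guards + 6 prisoners across (airlock pod there); 1 guard + 1 prisoner across (airlock pod there); 1 guard + 1 prisoner across (airlock pod back at the start); 2 guards + 2 prisoners across (airlock pod there); 2 guards + 2 prisoners across (airlock pod back at the start); 3 guards + 3 prisoners across (airlock pod there). So no valid plan exists.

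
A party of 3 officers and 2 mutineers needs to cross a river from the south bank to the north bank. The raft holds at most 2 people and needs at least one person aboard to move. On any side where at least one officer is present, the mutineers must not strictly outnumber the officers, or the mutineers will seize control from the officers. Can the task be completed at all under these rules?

1. 2 mutineers → the north bank.  (the south bank: 3O 0M; the north bank: 0O 2M)
2. 1 mutineer ← the south bank.  (the south bank: 3O 1M; the north bank: 0O 1M)
3. 2 officers → the north bank.  (the south bank: 1O 1M; the north bank: 2O 1M)
4. 1 officer ← the south bank.  (the south bank: 2O 1M; the north bank: 1O 1M)
5. 1 officer and 1 mutineer → the north bank.  (the south bank: 1O 0M; the north bank: 2O 2M)
6. 1 mutineer ← the south bank.  (the south bank: 1O 1M; the north bank: 2O 1M)
7. 1 officer and 1 mutineer → the north bank.  (the south bank: 0O 0M; the north bank: 3O 2M)

Yes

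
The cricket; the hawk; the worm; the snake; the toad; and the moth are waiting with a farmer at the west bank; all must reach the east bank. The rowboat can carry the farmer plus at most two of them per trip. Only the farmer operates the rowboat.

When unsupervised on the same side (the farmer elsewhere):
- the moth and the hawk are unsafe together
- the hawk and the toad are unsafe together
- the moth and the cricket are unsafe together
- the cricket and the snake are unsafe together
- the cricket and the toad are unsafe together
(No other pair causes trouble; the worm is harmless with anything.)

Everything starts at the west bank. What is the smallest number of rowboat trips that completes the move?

Counting alone: the farmer can take at most 2 across per trip to the east bank, so moving all 6 needs at least 3 loaded trips out, with a return between consecutive ones — at least 5 crossings.
The safety rule pushes this higher. Following every safe sequence of crossings, the most of the 6 that can be at the east bank as the rowboat arrives there on crossing 5 is 5 — never all 6.
So no plan with fewer than 7 crossings exists, and this one achieves 7:
1. Farmer goes to the east bank with the cricket and the hawk.  [the west bank: the moth, the snake, the toad, the worm | the east bank: the cricket, the hawk]
2. Farmer goes back to the west bank alone.  [the west bank: the moth, the snake, the toad, the worm | the east bank: the cricket, the hawk]
3. Farmer goes to the east bank with the snake and the worm.  [the west bank: the moth, the toad | the east bank: the cricket, the hawk, the snake, the worm]
4. Farmer goes back to the west bank with the cricket.  [the west bank: the cricket, the moth, the toad | the east bank: the hawk, the snake, the worm]
5. Farmer goes to the east bank with the moth and the toad.  [the west bank: the cricket | the east bank: the hawk, the moth, the snake, the toad, the worm]
6. Farmer goes back to the west bank with the hawk.  [the west bank: the cricket, the hawk | the east bank: the moth, the snake, the toad, the worm]
7. Farmer goes to the east bank with the cricket and the hawk.  [the west bank: — | the east bank: the cricket, the hawk, the moth, the snake, the toad, the worm]

7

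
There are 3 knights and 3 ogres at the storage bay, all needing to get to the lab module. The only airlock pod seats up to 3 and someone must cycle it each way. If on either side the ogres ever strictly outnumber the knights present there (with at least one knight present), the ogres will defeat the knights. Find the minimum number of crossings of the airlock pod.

5

Counting alone: each trip to the lab module takes at most 3 across and each return brings at least 1 back, so after t trips out (and t−1 returns) at most 3t − (t−1) of the 6 are across; that first reaches 6 at t = 3, so at least 5 crossings are needed.
The plan below uses exactly 5 crossings, so it is optimal:
1. 2 ogres → the lab module.  (the storage bay: 3K 1O; the lab module: 0K 2O)
2. 1 ogre ← the storage bay.  (the storage bay: 3K 2O; the lab module: 0K 1O)
3. 3 knights → the lab module.  (the storage bay: 0K 2O; the lab module: 3K 1O)
4. 1 ogre ← the storage bay.  (the storage bay: 0K 3O; the lab module: 3K 0O)
5. 3 ogres → the lab module.  (the storage bay: 0K 0O; the lab module: 3K 3O)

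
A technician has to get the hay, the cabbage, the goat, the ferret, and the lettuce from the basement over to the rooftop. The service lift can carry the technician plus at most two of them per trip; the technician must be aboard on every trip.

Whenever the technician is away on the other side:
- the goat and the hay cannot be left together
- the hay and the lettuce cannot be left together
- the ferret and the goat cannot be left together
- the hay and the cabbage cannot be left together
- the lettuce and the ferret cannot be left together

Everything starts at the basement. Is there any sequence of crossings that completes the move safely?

1. Technician goes to the rooftop with the ferret and the hay.
2. Technician goes back to the basement alone.
3. Technician goes to the rooftop with the cabbage.
4. Technician goes back to the basement with the hay.
5. Technician goes to the rooftop with the goat and the lettuce.
6. Technician goes back to the basement with the ferret.
7. Technician goes to the rooftop with the ferret and the hay.

Yes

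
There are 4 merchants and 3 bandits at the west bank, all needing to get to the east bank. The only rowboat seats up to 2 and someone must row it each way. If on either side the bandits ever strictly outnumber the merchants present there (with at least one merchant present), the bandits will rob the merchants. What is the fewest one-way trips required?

11

Counting alone: each trip to the east bank takes at most 2 across and each return brings at least 1 back, so after t trips out (and t−1 returns) at most 2t − (t−1) of the 7 are across; that first reaches 7 at t = 6, so at least 11 crossings are needed.
The plan below uses exactly 11 crossings, so it is optimal:
1. 2 bandits → the east bank.  (the west bank: 4M 1B; the east bank: 0M 2B)
2. 1 bandit ← the west bank.  (the west bank: 4M 2B; the east bank: 0M 1B)
3. 2 bandits → the east bank.  (the west bank: 4M 0B; the east bank: 0M 3B)
4. 1 bandit ← the west bank.  (the west bank: 4M 1B; the east bank: 0M 2B)
5. 2 merchants → the east bank.  (the west bank: 2M 1B; the east bank: 2M 2B)
6. 1 bandit ← the west bank.  (the west bank: 2M 2B; the east bank: 2M 1B)
7. 1 merchant and 1 bandit → the east bank.  (the west bank: 1M 1B; the east bank: 3M 2B)
8. 1 merchant ← the west bank.  (the west bank: 2M 1B; the east bank: 2M 2B)
9. 1 merchant and 1 bandit → the east bank.  (the west bank: 1M 0B; the east bank: 3M 3B)
10. 1 bandit ← the west bank.  (the west bank: 1M 1B; the east bank: 3M 2B)
11. 1 merchant and 1 bandit → the east bank.  (the west bank: 0M 0B; the east bank: 4M 3B)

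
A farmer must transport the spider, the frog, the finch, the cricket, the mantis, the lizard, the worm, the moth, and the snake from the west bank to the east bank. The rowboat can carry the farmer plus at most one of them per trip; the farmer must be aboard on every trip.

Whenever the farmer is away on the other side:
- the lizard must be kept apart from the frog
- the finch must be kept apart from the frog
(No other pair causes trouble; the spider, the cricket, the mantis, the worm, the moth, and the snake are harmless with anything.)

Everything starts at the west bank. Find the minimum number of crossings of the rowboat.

Counting alone: the farmer can take at most 1 across per trip to the east bank, so moving all 9 needs at least 9 loaded trips out, with a return between consecutive ones — at least 17 crossings.
The safety rule pushes this higher. Following every safe sequence of crossings, the most of the 9 that can be at the east bank as the rowboat arrives there on crossing 17 is 8 — never all 9.
So no plan with fewer than 19 crossings exists, and this one achieves 19:
1. Farmer goes to the east bank with the frog.  [the west bank: the cricket, the finch, the lizard, the mantis, the moth, the snake, the spider, the worm | the east bank: the frog]
2. Farmer goes back to the west bank alone.  [the west bank: the cricket, the finch, the lizard, the mantis, the moth, the snake, the spider, the worm | the east bank: the frog]
3. Farmer goes to the east bank with the spider.  [the west bank: the cricket, the finch, the lizard, the mantis, the moth, the snake, the worm | the east bank: the frog, the spider]
4. Farmer goes back to the west bank alone.  [the west bank: the cricket, the finch, the lizard, the mantis, the moth, the snake, the worm | the east bank: the frog, the spider]
5. Farmer goes to the east bank with the finch.  [the west bank: the cricket, the lizard, the mantis, the moth, the snake, the worm | the east bank: the finch, the frog, the spider]
6. Farmer goes back to the west bank with the frog.  [the west bank: the cricket, the frog, the lizard, the mantis, the moth, the snake, the worm | the east bank: the finch, the spider]
7. Farmer goes to the east bank with the lizard.  [the west bank: the cricket, the frog, the mantis, the moth, the snake, the worm | the east bank: the finch, the lizard, the spider]
8. Farmer goes back to the west bank alone.  [the west bank: the cricket, the frog, the mantis, the moth, the snake, the worm | the east bank: the finch, the lizard, the spider]
9. Farmer goes to the east bank with the cricket.  [the west bank: the frog, the mantis, the moth, the snake, the worm | the east bank: the cricket, the finch, the lizard, the spider]
10. Farmer goes back to the west bank alone.  [the west bank: the frog, the mantis, the moth, the snake, the worm | the east bank: the cricket, the finch, the lizard, the spider]
11. Farmer goes to the east bank with the mantis.  [the west bank: the frog, the moth, the snake, the worm | the east bank: the cricket, the finch, the lizard, the mantis, the spider]
12. Farmer goes back to the west bank alone.  [the west bank: the frog, the moth, the snake, the worm | the east bank: the cricket, the finch, the lizard, the mantis, the spider]
13. Farmer goes to the east bank with the worm.  [the west bank: the frog, the moth, the snake | the east bank: the cricket, the finch, the lizard, the mantis, the spider, the worm]
14. Farmer goes back to the west bank alone.  [the west bank: the frog, the moth, the snake | the east bank: the cricket, the finch, the lizard, the mantis, the spider, the worm]
15. Farmer goes to the east bank with the moth.  [the west bank: the frog, the snake | the east bank: the cricket, the finch, the lizard, the mantis, the moth, the spider, the worm]
16. Farmer goes back to the west bank alone.  [the west bank: the frog, the snake | the east bank: the cricket, the finch, the lizard, the mantis, the moth, the spider, the worm]
17. Farmer goes to the east bank with the snake.  [the west bank: the frog | the east bank: the cricket, the finch, the lizard, the mantis, the moth, the snake, the spider, the worm]
18. Farmer goes back to the west bank alone.  [the west bank: the frog | the east bank: the cricket, the finch, the lizard, the mantis, the moth, the snake, the spider, the worm]
19. Farmer goes to the east bank with the frog.  [the west bank: — | the east bank: the cricket, the finch, the frog, the lizard, the mantis, the moth, the snake, the spider, the worm]

19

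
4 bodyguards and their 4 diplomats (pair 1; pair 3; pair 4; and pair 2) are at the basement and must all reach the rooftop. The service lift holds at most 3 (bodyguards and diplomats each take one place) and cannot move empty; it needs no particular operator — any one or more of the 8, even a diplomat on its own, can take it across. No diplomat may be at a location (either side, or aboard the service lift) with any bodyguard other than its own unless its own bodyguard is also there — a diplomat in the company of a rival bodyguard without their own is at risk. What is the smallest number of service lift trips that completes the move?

Counting alone: each trip to the rooftop takes at most 3 across and each return brings at least 1 back, so after t trips out (and t−1 returns) at most 3t − (t−1) of the 8 are across; that first reaches 8 at t = 4, so at least 7 crossings are needed.
The safety rule pushes this higher. Following every safe sequence of crossings, the most of the 8 that can be at the rooftop as the service lift arrives there on crossing 7 is 7 — never all 8.
So no plan with fewer than 9 crossings exists, and this one achieves 9:
1. bodyguard 1 and diplomat 1 cross → the rooftop.
2. bodyguard 1 crosses ← the basement.
3. bodyguard 1, bodyguard 3, and diplomat 3 cross → the rooftop.
4. bodyguard 1 and diplomat 1 cross ← the basement.
5. bodyguard 1, bodyguard 2, and bodyguard 4 cross → the rooftop.
6. diplomat 3 crosses ← the basement.
7. diplomat 1 and diplomat 3 cross → the rooftop.
8. diplomat 1 crosses ← the basement.
9. diplomat 1, diplomat 2, and diplomat 4 cross → the rooftop.

9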